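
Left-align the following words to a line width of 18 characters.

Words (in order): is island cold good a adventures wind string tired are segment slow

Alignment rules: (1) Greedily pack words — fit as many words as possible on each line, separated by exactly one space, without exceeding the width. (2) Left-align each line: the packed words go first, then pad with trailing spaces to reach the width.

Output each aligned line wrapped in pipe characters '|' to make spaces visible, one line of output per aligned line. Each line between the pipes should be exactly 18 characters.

Answer: |is island cold    |
|good a adventures |
|wind string tired |
|are segment slow  |

Derivation:
Line 1: ['is', 'island', 'cold'] (min_width=14, slack=4)
Line 2: ['good', 'a', 'adventures'] (min_width=17, slack=1)
Line 3: ['wind', 'string', 'tired'] (min_width=17, slack=1)
Line 4: ['are', 'segment', 'slow'] (min_width=16, slack=2)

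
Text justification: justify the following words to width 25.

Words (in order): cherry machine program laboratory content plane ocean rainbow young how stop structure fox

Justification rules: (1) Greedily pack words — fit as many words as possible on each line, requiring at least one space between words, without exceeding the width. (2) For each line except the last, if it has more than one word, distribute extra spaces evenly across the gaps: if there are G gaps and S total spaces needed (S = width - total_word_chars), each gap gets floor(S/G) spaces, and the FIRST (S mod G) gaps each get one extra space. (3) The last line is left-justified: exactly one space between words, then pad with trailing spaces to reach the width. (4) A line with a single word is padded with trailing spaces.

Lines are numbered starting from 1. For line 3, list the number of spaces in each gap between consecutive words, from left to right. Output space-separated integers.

Answer: 2 2 1

Derivation:
Line 1: ['cherry', 'machine', 'program'] (min_width=22, slack=3)
Line 2: ['laboratory', 'content', 'plane'] (min_width=24, slack=1)
Line 3: ['ocean', 'rainbow', 'young', 'how'] (min_width=23, slack=2)
Line 4: ['stop', 'structure', 'fox'] (min_width=18, slack=7)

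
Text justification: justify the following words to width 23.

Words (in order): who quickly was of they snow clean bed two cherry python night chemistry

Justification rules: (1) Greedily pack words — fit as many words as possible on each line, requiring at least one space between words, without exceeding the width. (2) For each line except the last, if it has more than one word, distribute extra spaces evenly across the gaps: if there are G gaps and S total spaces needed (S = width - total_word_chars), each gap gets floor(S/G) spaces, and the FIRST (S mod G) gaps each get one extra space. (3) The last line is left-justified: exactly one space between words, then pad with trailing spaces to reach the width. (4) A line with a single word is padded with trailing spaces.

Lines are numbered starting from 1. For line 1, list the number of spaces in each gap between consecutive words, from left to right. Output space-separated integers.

Line 1: ['who', 'quickly', 'was', 'of', 'they'] (min_width=23, slack=0)
Line 2: ['snow', 'clean', 'bed', 'two'] (min_width=18, slack=5)
Line 3: ['cherry', 'python', 'night'] (min_width=19, slack=4)
Line 4: ['chemistry'] (min_width=9, slack=14)

Answer: 1 1 1 1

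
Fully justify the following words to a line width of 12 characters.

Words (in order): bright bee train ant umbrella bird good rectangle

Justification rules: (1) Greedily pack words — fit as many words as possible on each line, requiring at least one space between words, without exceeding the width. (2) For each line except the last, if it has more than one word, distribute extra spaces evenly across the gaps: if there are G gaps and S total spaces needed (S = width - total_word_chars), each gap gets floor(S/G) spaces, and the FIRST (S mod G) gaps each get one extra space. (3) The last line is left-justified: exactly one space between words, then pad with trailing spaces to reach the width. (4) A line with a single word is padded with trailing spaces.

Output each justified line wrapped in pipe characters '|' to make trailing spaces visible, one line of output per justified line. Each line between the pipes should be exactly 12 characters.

Answer: |bright   bee|
|train    ant|
|umbrella    |
|bird    good|
|rectangle   |

Derivation:
Line 1: ['bright', 'bee'] (min_width=10, slack=2)
Line 2: ['train', 'ant'] (min_width=9, slack=3)
Line 3: ['umbrella'] (min_width=8, slack=4)
Line 4: ['bird', 'good'] (min_width=9, slack=3)
Line 5: ['rectangle'] (min_width=9, slack=3)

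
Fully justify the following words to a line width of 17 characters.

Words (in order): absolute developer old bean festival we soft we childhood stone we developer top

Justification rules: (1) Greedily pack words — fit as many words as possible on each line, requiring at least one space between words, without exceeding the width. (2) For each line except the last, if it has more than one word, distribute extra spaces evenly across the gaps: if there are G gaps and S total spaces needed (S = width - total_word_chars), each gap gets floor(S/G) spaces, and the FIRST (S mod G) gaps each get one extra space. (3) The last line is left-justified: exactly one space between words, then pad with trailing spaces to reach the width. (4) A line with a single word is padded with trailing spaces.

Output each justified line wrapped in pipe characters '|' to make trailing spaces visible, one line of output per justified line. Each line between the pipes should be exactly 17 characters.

Line 1: ['absolute'] (min_width=8, slack=9)
Line 2: ['developer', 'old'] (min_width=13, slack=4)
Line 3: ['bean', 'festival', 'we'] (min_width=16, slack=1)
Line 4: ['soft', 'we', 'childhood'] (min_width=17, slack=0)
Line 5: ['stone', 'we'] (min_width=8, slack=9)
Line 6: ['developer', 'top'] (min_width=13, slack=4)

Answer: |absolute         |
|developer     old|
|bean  festival we|
|soft we childhood|
|stone          we|
|developer top    |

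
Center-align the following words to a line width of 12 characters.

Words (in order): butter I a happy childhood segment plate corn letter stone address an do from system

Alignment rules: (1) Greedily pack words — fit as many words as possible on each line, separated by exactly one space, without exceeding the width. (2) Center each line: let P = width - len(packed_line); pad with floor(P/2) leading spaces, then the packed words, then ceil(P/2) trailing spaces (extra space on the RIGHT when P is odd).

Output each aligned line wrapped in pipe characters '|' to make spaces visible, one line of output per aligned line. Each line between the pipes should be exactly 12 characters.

Answer: | butter I a |
|   happy    |
| childhood  |
|  segment   |
| plate corn |
|letter stone|
| address an |
|  do from   |
|   system   |

Derivation:
Line 1: ['butter', 'I', 'a'] (min_width=10, slack=2)
Line 2: ['happy'] (min_width=5, slack=7)
Line 3: ['childhood'] (min_width=9, slack=3)
Line 4: ['segment'] (min_width=7, slack=5)
Line 5: ['plate', 'corn'] (min_width=10, slack=2)
Line 6: ['letter', 'stone'] (min_width=12, slack=0)
Line 7: ['address', 'an'] (min_width=10, slack=2)
Line 8: ['do', 'from'] (min_width=7, slack=5)
Line 9: ['system'] (min_width=6, slack=6)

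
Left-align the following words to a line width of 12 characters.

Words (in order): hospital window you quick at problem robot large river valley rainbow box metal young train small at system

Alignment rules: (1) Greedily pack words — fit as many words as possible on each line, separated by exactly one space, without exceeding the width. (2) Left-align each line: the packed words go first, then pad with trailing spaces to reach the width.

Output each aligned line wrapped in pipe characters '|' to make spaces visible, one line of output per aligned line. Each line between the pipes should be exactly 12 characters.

Answer: |hospital    |
|window you  |
|quick at    |
|problem     |
|robot large |
|river valley|
|rainbow box |
|metal young |
|train small |
|at system   |

Derivation:
Line 1: ['hospital'] (min_width=8, slack=4)
Line 2: ['window', 'you'] (min_width=10, slack=2)
Line 3: ['quick', 'at'] (min_width=8, slack=4)
Line 4: ['problem'] (min_width=7, slack=5)
Line 5: ['robot', 'large'] (min_width=11, slack=1)
Line 6: ['river', 'valley'] (min_width=12, slack=0)
Line 7: ['rainbow', 'box'] (min_width=11, slack=1)
Line 8: ['metal', 'young'] (min_width=11, slack=1)
Line 9: ['train', 'small'] (min_width=11, slack=1)
Line 10: ['at', 'system'] (min_width=9, slack=3)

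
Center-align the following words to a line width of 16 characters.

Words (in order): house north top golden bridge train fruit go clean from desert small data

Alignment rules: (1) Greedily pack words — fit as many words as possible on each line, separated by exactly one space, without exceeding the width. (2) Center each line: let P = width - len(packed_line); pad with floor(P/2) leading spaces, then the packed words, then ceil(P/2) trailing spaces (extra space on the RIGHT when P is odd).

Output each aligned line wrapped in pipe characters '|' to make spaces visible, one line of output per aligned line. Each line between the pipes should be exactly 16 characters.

Line 1: ['house', 'north', 'top'] (min_width=15, slack=1)
Line 2: ['golden', 'bridge'] (min_width=13, slack=3)
Line 3: ['train', 'fruit', 'go'] (min_width=14, slack=2)
Line 4: ['clean', 'from'] (min_width=10, slack=6)
Line 5: ['desert', 'small'] (min_width=12, slack=4)
Line 6: ['data'] (min_width=4, slack=12)

Answer: |house north top |
| golden bridge  |
| train fruit go |
|   clean from   |
|  desert small  |
|      data      |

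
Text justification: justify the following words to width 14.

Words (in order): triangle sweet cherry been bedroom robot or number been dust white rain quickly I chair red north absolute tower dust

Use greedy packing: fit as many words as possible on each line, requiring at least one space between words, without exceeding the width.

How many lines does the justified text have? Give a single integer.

Answer: 9

Derivation:
Line 1: ['triangle', 'sweet'] (min_width=14, slack=0)
Line 2: ['cherry', 'been'] (min_width=11, slack=3)
Line 3: ['bedroom', 'robot'] (min_width=13, slack=1)
Line 4: ['or', 'number', 'been'] (min_width=14, slack=0)
Line 5: ['dust', 'white'] (min_width=10, slack=4)
Line 6: ['rain', 'quickly', 'I'] (min_width=14, slack=0)
Line 7: ['chair', 'red'] (min_width=9, slack=5)
Line 8: ['north', 'absolute'] (min_width=14, slack=0)
Line 9: ['tower', 'dust'] (min_width=10, slack=4)
Total lines: 9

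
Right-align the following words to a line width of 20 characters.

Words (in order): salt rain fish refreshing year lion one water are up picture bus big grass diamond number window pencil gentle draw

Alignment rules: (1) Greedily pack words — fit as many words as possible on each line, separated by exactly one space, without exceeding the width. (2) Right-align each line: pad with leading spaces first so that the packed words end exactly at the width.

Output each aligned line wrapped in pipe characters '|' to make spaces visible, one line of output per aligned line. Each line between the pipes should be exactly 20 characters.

Answer: |      salt rain fish|
|refreshing year lion|
|    one water are up|
|     picture bus big|
|grass diamond number|
|window pencil gentle|
|                draw|

Derivation:
Line 1: ['salt', 'rain', 'fish'] (min_width=14, slack=6)
Line 2: ['refreshing', 'year', 'lion'] (min_width=20, slack=0)
Line 3: ['one', 'water', 'are', 'up'] (min_width=16, slack=4)
Line 4: ['picture', 'bus', 'big'] (min_width=15, slack=5)
Line 5: ['grass', 'diamond', 'number'] (min_width=20, slack=0)
Line 6: ['window', 'pencil', 'gentle'] (min_width=20, slack=0)
Line 7: ['draw'] (min_width=4, slack=16)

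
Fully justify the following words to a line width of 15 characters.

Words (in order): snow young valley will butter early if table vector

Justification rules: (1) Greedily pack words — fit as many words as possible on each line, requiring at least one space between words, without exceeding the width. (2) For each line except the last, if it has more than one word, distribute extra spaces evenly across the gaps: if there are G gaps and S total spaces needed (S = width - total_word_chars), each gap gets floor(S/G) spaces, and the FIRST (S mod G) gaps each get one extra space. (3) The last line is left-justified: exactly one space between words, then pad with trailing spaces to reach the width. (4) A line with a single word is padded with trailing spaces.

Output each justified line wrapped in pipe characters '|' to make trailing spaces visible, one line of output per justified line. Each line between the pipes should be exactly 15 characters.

Answer: |snow      young|
|valley     will|
|butter early if|
|table vector   |

Derivation:
Line 1: ['snow', 'young'] (min_width=10, slack=5)
Line 2: ['valley', 'will'] (min_width=11, slack=4)
Line 3: ['butter', 'early', 'if'] (min_width=15, slack=0)
Line 4: ['table', 'vector'] (min_width=12, slack=3)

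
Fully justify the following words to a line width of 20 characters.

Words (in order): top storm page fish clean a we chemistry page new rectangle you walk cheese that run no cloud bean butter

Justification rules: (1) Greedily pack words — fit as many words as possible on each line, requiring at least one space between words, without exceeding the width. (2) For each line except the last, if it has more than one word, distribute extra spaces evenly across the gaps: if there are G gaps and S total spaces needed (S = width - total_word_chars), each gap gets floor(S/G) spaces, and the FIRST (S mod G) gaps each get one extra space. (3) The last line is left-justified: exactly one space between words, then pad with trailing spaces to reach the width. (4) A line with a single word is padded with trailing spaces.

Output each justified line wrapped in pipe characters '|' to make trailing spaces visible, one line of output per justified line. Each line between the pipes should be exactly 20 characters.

Answer: |top  storm page fish|
|clean a we chemistry|
|page  new  rectangle|
|you walk cheese that|
|run  no  cloud  bean|
|butter              |

Derivation:
Line 1: ['top', 'storm', 'page', 'fish'] (min_width=19, slack=1)
Line 2: ['clean', 'a', 'we', 'chemistry'] (min_width=20, slack=0)
Line 3: ['page', 'new', 'rectangle'] (min_width=18, slack=2)
Line 4: ['you', 'walk', 'cheese', 'that'] (min_width=20, slack=0)
Line 5: ['run', 'no', 'cloud', 'bean'] (min_width=17, slack=3)
Line 6: ['butter'] (min_width=6, slack=14)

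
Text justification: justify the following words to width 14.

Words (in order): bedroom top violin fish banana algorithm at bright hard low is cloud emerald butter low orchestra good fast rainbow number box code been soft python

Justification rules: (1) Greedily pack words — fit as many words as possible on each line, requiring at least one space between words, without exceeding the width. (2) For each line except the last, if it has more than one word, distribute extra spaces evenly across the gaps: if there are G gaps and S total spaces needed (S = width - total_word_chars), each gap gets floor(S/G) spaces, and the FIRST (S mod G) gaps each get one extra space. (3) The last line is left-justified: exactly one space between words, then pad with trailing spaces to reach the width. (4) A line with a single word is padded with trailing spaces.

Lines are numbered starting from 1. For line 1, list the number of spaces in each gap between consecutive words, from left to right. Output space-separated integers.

Answer: 4

Derivation:
Line 1: ['bedroom', 'top'] (min_width=11, slack=3)
Line 2: ['violin', 'fish'] (min_width=11, slack=3)
Line 3: ['banana'] (min_width=6, slack=8)
Line 4: ['algorithm', 'at'] (min_width=12, slack=2)
Line 5: ['bright', 'hard'] (min_width=11, slack=3)
Line 6: ['low', 'is', 'cloud'] (min_width=12, slack=2)
Line 7: ['emerald', 'butter'] (min_width=14, slack=0)
Line 8: ['low', 'orchestra'] (min_width=13, slack=1)
Line 9: ['good', 'fast'] (min_width=9, slack=5)
Line 10: ['rainbow', 'number'] (min_width=14, slack=0)
Line 11: ['box', 'code', 'been'] (min_width=13, slack=1)
Line 12: ['soft', 'python'] (min_width=11, slack=3)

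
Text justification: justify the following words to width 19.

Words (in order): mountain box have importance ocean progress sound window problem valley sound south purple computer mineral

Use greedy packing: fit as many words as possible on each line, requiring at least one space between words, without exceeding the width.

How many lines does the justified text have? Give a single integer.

Answer: 7

Derivation:
Line 1: ['mountain', 'box', 'have'] (min_width=17, slack=2)
Line 2: ['importance', 'ocean'] (min_width=16, slack=3)
Line 3: ['progress', 'sound'] (min_width=14, slack=5)
Line 4: ['window', 'problem'] (min_width=14, slack=5)
Line 5: ['valley', 'sound', 'south'] (min_width=18, slack=1)
Line 6: ['purple', 'computer'] (min_width=15, slack=4)
Line 7: ['mineral'] (min_width=7, slack=12)
Total lines: 7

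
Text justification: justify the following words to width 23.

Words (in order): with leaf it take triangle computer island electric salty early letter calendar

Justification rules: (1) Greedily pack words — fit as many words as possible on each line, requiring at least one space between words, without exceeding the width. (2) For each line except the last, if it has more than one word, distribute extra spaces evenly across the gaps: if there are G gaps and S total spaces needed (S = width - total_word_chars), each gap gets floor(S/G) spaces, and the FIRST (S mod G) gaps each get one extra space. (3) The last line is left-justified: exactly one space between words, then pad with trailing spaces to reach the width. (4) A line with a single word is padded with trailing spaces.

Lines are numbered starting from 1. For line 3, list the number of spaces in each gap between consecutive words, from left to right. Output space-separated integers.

Answer: 2 2

Derivation:
Line 1: ['with', 'leaf', 'it', 'take'] (min_width=17, slack=6)
Line 2: ['triangle', 'computer'] (min_width=17, slack=6)
Line 3: ['island', 'electric', 'salty'] (min_width=21, slack=2)
Line 4: ['early', 'letter', 'calendar'] (min_width=21, slack=2)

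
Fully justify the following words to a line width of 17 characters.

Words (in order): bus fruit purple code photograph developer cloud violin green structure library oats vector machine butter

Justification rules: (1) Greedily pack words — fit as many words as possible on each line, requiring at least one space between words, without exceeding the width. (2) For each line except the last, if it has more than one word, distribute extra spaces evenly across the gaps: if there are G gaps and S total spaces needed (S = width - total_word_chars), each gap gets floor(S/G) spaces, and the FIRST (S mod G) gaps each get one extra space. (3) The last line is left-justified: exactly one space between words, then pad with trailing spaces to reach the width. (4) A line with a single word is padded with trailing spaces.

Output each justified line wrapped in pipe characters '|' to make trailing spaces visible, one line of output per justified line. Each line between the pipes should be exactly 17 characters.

Answer: |bus  fruit purple|
|code   photograph|
|developer   cloud|
|violin      green|
|structure library|
|oats       vector|
|machine butter   |

Derivation:
Line 1: ['bus', 'fruit', 'purple'] (min_width=16, slack=1)
Line 2: ['code', 'photograph'] (min_width=15, slack=2)
Line 3: ['developer', 'cloud'] (min_width=15, slack=2)
Line 4: ['violin', 'green'] (min_width=12, slack=5)
Line 5: ['structure', 'library'] (min_width=17, slack=0)
Line 6: ['oats', 'vector'] (min_width=11, slack=6)
Line 7: ['machine', 'butter'] (min_width=14, slack=3)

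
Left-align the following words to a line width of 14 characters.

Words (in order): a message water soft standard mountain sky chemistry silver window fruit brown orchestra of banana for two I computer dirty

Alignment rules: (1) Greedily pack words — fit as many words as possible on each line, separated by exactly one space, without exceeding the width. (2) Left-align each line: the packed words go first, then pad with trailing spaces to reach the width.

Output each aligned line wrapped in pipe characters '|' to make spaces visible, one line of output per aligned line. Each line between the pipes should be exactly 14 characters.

Answer: |a message     |
|water soft    |
|standard      |
|mountain sky  |
|chemistry     |
|silver window |
|fruit brown   |
|orchestra of  |
|banana for two|
|I computer    |
|dirty         |

Derivation:
Line 1: ['a', 'message'] (min_width=9, slack=5)
Line 2: ['water', 'soft'] (min_width=10, slack=4)
Line 3: ['standard'] (min_width=8, slack=6)
Line 4: ['mountain', 'sky'] (min_width=12, slack=2)
Line 5: ['chemistry'] (min_width=9, slack=5)
Line 6: ['silver', 'window'] (min_width=13, slack=1)
Line 7: ['fruit', 'brown'] (min_width=11, slack=3)
Line 8: ['orchestra', 'of'] (min_width=12, slack=2)
Line 9: ['banana', 'for', 'two'] (min_width=14, slack=0)
Line 10: ['I', 'computer'] (min_width=10, slack=4)
Line 11: ['dirty'] (min_width=5, slack=9)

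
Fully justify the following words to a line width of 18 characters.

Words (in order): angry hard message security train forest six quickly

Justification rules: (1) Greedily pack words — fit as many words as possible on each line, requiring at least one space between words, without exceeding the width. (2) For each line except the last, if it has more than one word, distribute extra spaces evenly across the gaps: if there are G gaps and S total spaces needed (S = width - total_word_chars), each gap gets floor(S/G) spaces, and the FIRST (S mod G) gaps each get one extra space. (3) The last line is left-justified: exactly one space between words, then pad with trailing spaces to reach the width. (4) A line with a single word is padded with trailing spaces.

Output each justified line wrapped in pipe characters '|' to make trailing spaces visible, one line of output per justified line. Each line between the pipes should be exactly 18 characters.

Answer: |angry hard message|
|security     train|
|forest six quickly|

Derivation:
Line 1: ['angry', 'hard', 'message'] (min_width=18, slack=0)
Line 2: ['security', 'train'] (min_width=14, slack=4)
Line 3: ['forest', 'six', 'quickly'] (min_width=18, slack=0)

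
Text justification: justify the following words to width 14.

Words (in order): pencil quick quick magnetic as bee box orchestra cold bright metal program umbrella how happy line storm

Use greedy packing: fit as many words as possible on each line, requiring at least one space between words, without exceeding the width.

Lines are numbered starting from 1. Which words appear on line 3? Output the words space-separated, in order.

Line 1: ['pencil', 'quick'] (min_width=12, slack=2)
Line 2: ['quick', 'magnetic'] (min_width=14, slack=0)
Line 3: ['as', 'bee', 'box'] (min_width=10, slack=4)
Line 4: ['orchestra', 'cold'] (min_width=14, slack=0)
Line 5: ['bright', 'metal'] (min_width=12, slack=2)
Line 6: ['program'] (min_width=7, slack=7)
Line 7: ['umbrella', 'how'] (min_width=12, slack=2)
Line 8: ['happy', 'line'] (min_width=10, slack=4)
Line 9: ['storm'] (min_width=5, slack=9)

Answer: as bee box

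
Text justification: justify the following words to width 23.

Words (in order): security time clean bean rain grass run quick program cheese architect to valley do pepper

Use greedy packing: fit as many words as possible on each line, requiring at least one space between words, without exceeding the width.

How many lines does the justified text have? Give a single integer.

Line 1: ['security', 'time', 'clean'] (min_width=19, slack=4)
Line 2: ['bean', 'rain', 'grass', 'run'] (min_width=19, slack=4)
Line 3: ['quick', 'program', 'cheese'] (min_width=20, slack=3)
Line 4: ['architect', 'to', 'valley', 'do'] (min_width=22, slack=1)
Line 5: ['pepper'] (min_width=6, slack=17)
Total lines: 5

Answer: 5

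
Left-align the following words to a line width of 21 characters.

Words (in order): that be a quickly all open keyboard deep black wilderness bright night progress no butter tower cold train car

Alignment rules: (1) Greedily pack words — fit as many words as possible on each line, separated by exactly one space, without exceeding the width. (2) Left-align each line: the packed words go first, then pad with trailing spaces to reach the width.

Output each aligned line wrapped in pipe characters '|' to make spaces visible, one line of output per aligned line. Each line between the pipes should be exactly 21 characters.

Line 1: ['that', 'be', 'a', 'quickly', 'all'] (min_width=21, slack=0)
Line 2: ['open', 'keyboard', 'deep'] (min_width=18, slack=3)
Line 3: ['black', 'wilderness'] (min_width=16, slack=5)
Line 4: ['bright', 'night', 'progress'] (min_width=21, slack=0)
Line 5: ['no', 'butter', 'tower', 'cold'] (min_width=20, slack=1)
Line 6: ['train', 'car'] (min_width=9, slack=12)

Answer: |that be a quickly all|
|open keyboard deep   |
|black wilderness     |
|bright night progress|
|no butter tower cold |
|train car            |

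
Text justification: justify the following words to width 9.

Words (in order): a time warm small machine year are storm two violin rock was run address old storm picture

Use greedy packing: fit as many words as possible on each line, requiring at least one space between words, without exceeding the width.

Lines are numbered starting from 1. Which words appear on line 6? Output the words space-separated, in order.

Line 1: ['a', 'time'] (min_width=6, slack=3)
Line 2: ['warm'] (min_width=4, slack=5)
Line 3: ['small'] (min_width=5, slack=4)
Line 4: ['machine'] (min_width=7, slack=2)
Line 5: ['year', 'are'] (min_width=8, slack=1)
Line 6: ['storm', 'two'] (min_width=9, slack=0)
Line 7: ['violin'] (min_width=6, slack=3)
Line 8: ['rock', 'was'] (min_width=8, slack=1)
Line 9: ['run'] (min_width=3, slack=6)
Line 10: ['address'] (min_width=7, slack=2)
Line 11: ['old', 'storm'] (min_width=9, slack=0)
Line 12: ['picture'] (min_width=7, slack=2)

Answer: storm two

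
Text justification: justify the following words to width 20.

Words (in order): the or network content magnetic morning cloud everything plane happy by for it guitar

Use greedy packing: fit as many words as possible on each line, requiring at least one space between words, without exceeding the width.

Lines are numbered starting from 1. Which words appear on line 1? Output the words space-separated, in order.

Line 1: ['the', 'or', 'network'] (min_width=14, slack=6)
Line 2: ['content', 'magnetic'] (min_width=16, slack=4)
Line 3: ['morning', 'cloud'] (min_width=13, slack=7)
Line 4: ['everything', 'plane'] (min_width=16, slack=4)
Line 5: ['happy', 'by', 'for', 'it'] (min_width=15, slack=5)
Line 6: ['guitar'] (min_width=6, slack=14)

Answer: the or network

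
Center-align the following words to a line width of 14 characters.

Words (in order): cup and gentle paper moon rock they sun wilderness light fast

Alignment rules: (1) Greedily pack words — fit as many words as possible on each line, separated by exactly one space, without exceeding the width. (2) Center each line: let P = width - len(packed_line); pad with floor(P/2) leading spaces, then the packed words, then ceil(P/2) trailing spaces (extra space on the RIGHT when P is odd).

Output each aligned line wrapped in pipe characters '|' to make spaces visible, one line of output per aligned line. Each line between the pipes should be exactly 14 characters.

Line 1: ['cup', 'and', 'gentle'] (min_width=14, slack=0)
Line 2: ['paper', 'moon'] (min_width=10, slack=4)
Line 3: ['rock', 'they', 'sun'] (min_width=13, slack=1)
Line 4: ['wilderness'] (min_width=10, slack=4)
Line 5: ['light', 'fast'] (min_width=10, slack=4)

Answer: |cup and gentle|
|  paper moon  |
|rock they sun |
|  wilderness  |
|  light fast  |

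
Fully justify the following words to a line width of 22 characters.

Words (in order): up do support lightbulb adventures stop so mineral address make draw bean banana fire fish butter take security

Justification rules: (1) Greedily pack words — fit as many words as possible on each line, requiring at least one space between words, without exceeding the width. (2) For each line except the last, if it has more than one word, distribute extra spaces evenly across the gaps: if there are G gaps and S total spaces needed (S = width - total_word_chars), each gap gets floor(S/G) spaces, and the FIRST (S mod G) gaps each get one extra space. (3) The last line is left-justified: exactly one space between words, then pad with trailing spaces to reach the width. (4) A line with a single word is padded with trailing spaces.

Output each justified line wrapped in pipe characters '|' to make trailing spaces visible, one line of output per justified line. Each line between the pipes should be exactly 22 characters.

Answer: |up      do     support|
|lightbulb   adventures|
|stop     so    mineral|
|address make draw bean|
|banana    fire    fish|
|butter take security  |

Derivation:
Line 1: ['up', 'do', 'support'] (min_width=13, slack=9)
Line 2: ['lightbulb', 'adventures'] (min_width=20, slack=2)
Line 3: ['stop', 'so', 'mineral'] (min_width=15, slack=7)
Line 4: ['address', 'make', 'draw', 'bean'] (min_width=22, slack=0)
Line 5: ['banana', 'fire', 'fish'] (min_width=16, slack=6)
Line 6: ['butter', 'take', 'security'] (min_width=20, slack=2)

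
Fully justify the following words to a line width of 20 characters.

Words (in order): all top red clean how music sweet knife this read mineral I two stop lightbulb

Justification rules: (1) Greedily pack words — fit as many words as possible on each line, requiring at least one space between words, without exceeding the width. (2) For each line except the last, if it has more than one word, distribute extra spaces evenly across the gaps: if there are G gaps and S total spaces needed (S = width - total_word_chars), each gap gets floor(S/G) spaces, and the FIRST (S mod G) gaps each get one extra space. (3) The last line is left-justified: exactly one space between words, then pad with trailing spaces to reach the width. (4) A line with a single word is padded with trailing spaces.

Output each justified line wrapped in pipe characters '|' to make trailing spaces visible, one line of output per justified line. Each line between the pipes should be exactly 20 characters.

Answer: |all  top  red  clean|
|how    music   sweet|
|knife    this   read|
|mineral  I  two stop|
|lightbulb           |

Derivation:
Line 1: ['all', 'top', 'red', 'clean'] (min_width=17, slack=3)
Line 2: ['how', 'music', 'sweet'] (min_width=15, slack=5)
Line 3: ['knife', 'this', 'read'] (min_width=15, slack=5)
Line 4: ['mineral', 'I', 'two', 'stop'] (min_width=18, slack=2)
Line 5: ['lightbulb'] (min_width=9, slack=11)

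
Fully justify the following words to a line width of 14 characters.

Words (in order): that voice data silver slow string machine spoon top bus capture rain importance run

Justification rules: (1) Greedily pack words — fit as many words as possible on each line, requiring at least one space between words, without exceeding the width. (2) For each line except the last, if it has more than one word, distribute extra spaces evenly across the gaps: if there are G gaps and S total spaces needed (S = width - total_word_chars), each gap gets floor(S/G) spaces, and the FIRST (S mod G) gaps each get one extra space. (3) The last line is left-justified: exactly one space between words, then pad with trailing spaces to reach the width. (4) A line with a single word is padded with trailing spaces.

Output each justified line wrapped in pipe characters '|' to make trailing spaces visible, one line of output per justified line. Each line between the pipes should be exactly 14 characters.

Answer: |that     voice|
|data    silver|
|slow    string|
|machine  spoon|
|top        bus|
|capture   rain|
|importance run|

Derivation:
Line 1: ['that', 'voice'] (min_width=10, slack=4)
Line 2: ['data', 'silver'] (min_width=11, slack=3)
Line 3: ['slow', 'string'] (min_width=11, slack=3)
Line 4: ['machine', 'spoon'] (min_width=13, slack=1)
Line 5: ['top', 'bus'] (min_width=7, slack=7)
Line 6: ['capture', 'rain'] (min_width=12, slack=2)
Line 7: ['importance', 'run'] (min_width=14, slack=0)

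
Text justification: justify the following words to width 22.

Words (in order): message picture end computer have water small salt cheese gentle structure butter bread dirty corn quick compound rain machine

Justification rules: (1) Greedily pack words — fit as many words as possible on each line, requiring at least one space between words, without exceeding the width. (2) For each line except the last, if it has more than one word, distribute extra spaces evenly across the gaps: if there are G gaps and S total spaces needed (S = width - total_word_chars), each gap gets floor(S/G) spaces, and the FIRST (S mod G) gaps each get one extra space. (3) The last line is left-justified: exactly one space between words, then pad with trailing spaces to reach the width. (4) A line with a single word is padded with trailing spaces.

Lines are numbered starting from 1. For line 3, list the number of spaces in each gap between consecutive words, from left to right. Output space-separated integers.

Answer: 4 3

Derivation:
Line 1: ['message', 'picture', 'end'] (min_width=19, slack=3)
Line 2: ['computer', 'have', 'water'] (min_width=19, slack=3)
Line 3: ['small', 'salt', 'cheese'] (min_width=17, slack=5)
Line 4: ['gentle', 'structure'] (min_width=16, slack=6)
Line 5: ['butter', 'bread', 'dirty'] (min_width=18, slack=4)
Line 6: ['corn', 'quick', 'compound'] (min_width=19, slack=3)
Line 7: ['rain', 'machine'] (min_width=12, slack=10)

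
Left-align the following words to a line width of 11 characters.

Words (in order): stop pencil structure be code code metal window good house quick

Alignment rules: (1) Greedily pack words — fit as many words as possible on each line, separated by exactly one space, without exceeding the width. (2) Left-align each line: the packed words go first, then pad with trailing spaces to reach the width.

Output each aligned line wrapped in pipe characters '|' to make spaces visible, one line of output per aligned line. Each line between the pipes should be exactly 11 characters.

Line 1: ['stop', 'pencil'] (min_width=11, slack=0)
Line 2: ['structure'] (min_width=9, slack=2)
Line 3: ['be', 'code'] (min_width=7, slack=4)
Line 4: ['code', 'metal'] (min_width=10, slack=1)
Line 5: ['window', 'good'] (min_width=11, slack=0)
Line 6: ['house', 'quick'] (min_width=11, slack=0)

Answer: |stop pencil|
|structure  |
|be code    |
|code metal |
|window good|
|house quick|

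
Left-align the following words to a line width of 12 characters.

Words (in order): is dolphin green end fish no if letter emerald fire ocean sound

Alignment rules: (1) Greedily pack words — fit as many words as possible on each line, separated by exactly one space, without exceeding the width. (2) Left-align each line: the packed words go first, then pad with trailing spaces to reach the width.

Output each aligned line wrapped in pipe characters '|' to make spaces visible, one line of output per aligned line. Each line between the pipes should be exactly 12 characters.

Answer: |is dolphin  |
|green end   |
|fish no if  |
|letter      |
|emerald fire|
|ocean sound |

Derivation:
Line 1: ['is', 'dolphin'] (min_width=10, slack=2)
Line 2: ['green', 'end'] (min_width=9, slack=3)
Line 3: ['fish', 'no', 'if'] (min_width=10, slack=2)
Line 4: ['letter'] (min_width=6, slack=6)
Line 5: ['emerald', 'fire'] (min_width=12, slack=0)
Line 6: ['ocean', 'sound'] (min_width=11, slack=1)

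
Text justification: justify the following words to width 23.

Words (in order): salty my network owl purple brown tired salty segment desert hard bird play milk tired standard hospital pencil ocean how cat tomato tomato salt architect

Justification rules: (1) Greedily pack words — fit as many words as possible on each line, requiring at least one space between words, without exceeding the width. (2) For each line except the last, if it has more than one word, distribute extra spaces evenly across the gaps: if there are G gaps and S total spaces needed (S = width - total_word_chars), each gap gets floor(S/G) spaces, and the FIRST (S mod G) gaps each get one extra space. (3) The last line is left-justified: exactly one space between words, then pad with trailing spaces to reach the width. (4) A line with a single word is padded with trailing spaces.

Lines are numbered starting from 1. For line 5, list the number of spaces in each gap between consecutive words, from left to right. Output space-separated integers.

Answer: 1 1

Derivation:
Line 1: ['salty', 'my', 'network', 'owl'] (min_width=20, slack=3)
Line 2: ['purple', 'brown', 'tired'] (min_width=18, slack=5)
Line 3: ['salty', 'segment', 'desert'] (min_width=20, slack=3)
Line 4: ['hard', 'bird', 'play', 'milk'] (min_width=19, slack=4)
Line 5: ['tired', 'standard', 'hospital'] (min_width=23, slack=0)
Line 6: ['pencil', 'ocean', 'how', 'cat'] (min_width=20, slack=3)
Line 7: ['tomato', 'tomato', 'salt'] (min_width=18, slack=5)
Line 8: ['architect'] (min_width=9, slack=14)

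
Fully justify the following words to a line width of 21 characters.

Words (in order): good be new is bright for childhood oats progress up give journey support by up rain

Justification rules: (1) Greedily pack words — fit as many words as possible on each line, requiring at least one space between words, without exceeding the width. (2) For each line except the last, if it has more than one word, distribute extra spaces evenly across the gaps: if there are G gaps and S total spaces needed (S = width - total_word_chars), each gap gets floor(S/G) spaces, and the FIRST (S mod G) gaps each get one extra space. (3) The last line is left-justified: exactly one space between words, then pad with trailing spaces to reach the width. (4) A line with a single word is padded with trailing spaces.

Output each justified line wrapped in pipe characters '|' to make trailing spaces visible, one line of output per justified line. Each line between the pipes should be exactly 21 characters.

Answer: |good be new is bright|
|for   childhood  oats|
|progress    up   give|
|journey support by up|
|rain                 |

Derivation:
Line 1: ['good', 'be', 'new', 'is', 'bright'] (min_width=21, slack=0)
Line 2: ['for', 'childhood', 'oats'] (min_width=18, slack=3)
Line 3: ['progress', 'up', 'give'] (min_width=16, slack=5)
Line 4: ['journey', 'support', 'by', 'up'] (min_width=21, slack=0)
Line 5: ['rain'] (min_width=4, slack=17)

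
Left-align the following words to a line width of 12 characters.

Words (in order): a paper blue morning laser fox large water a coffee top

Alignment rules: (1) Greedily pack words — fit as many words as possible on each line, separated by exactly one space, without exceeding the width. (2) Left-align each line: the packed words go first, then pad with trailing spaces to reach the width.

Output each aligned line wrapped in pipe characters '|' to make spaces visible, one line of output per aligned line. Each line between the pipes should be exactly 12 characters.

Answer: |a paper blue|
|morning     |
|laser fox   |
|large water |
|a coffee top|

Derivation:
Line 1: ['a', 'paper', 'blue'] (min_width=12, slack=0)
Line 2: ['morning'] (min_width=7, slack=5)
Line 3: ['laser', 'fox'] (min_width=9, slack=3)
Line 4: ['large', 'water'] (min_width=11, slack=1)
Line 5: ['a', 'coffee', 'top'] (min_width=12, slack=0)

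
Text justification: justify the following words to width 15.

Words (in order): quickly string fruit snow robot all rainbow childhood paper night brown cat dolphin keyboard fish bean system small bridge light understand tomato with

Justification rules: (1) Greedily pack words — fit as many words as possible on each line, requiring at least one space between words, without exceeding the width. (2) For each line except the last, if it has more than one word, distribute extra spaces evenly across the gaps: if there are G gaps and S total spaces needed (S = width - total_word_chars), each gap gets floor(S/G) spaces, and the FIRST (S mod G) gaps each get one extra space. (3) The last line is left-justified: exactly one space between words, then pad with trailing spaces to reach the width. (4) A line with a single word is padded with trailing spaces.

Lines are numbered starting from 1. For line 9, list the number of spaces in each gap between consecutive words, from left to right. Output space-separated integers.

Line 1: ['quickly', 'string'] (min_width=14, slack=1)
Line 2: ['fruit', 'snow'] (min_width=10, slack=5)
Line 3: ['robot', 'all'] (min_width=9, slack=6)
Line 4: ['rainbow'] (min_width=7, slack=8)
Line 5: ['childhood', 'paper'] (min_width=15, slack=0)
Line 6: ['night', 'brown', 'cat'] (min_width=15, slack=0)
Line 7: ['dolphin'] (min_width=7, slack=8)
Line 8: ['keyboard', 'fish'] (min_width=13, slack=2)
Line 9: ['bean', 'system'] (min_width=11, slack=4)
Line 10: ['small', 'bridge'] (min_width=12, slack=3)
Line 11: ['light'] (min_width=5, slack=10)
Line 12: ['understand'] (min_width=10, slack=5)
Line 13: ['tomato', 'with'] (min_width=11, slack=4)

Answer: 5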